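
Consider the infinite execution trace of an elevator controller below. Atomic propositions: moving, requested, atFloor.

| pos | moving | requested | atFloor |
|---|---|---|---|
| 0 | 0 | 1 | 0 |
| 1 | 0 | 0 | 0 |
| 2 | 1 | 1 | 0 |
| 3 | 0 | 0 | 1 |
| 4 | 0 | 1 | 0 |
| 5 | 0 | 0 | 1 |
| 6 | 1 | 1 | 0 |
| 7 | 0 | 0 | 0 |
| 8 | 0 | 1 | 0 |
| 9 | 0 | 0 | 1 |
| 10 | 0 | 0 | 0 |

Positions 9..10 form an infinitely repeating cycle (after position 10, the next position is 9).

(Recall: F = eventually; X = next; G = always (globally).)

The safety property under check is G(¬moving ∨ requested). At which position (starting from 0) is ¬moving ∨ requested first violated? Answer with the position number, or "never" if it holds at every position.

never

¬moving ∨ requested holds at every position 0..10, and those are all the positions the trace ever visits, so the invariant G(¬moving ∨ requested) is never violated.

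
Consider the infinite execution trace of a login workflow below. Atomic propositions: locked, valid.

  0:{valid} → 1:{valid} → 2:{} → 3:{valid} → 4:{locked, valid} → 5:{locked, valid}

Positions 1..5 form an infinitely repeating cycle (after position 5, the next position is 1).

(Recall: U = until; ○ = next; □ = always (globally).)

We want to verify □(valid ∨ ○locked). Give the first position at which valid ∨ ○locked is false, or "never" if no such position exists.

2

Check valid ∨ ○locked at each position in order: 0 ✓, 1 ✓.
At position 2 the labels are {} and the next position 3 has {valid}, so valid ∨ ○locked is false there. This is the first violation.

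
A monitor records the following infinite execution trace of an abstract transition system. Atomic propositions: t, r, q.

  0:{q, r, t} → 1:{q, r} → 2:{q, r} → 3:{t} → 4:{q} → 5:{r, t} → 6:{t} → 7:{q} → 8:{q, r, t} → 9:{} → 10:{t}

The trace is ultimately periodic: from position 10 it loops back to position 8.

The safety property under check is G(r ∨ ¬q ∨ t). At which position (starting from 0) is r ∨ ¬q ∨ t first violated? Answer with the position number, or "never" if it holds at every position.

4

Check r ∨ ¬q ∨ t at each position in order: 0 ✓, 1 ✓, 2 ✓, 3 ✓.
At position 4 the labels are {q}, so r ∨ ¬q ∨ t is false there. This is the first violation.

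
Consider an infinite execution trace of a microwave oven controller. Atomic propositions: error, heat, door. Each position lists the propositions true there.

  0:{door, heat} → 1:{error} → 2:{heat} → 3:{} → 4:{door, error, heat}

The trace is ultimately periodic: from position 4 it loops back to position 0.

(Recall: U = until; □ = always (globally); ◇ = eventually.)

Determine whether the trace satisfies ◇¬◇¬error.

¬◇¬error is false at every position 0..4, so it never becomes true and ◇¬◇¬error fails.

Violated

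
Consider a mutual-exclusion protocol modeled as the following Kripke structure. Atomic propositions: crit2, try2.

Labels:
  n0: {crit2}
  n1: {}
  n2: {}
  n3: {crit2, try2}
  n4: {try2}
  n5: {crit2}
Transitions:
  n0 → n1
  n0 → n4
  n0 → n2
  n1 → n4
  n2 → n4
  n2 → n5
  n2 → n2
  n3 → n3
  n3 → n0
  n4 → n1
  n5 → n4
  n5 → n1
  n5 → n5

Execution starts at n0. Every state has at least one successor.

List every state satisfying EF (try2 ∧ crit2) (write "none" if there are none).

{n3}

States satisfying try2 ∧ crit2: {n3}.
States satisfying EF (try2 ∧ crit2): {n3}.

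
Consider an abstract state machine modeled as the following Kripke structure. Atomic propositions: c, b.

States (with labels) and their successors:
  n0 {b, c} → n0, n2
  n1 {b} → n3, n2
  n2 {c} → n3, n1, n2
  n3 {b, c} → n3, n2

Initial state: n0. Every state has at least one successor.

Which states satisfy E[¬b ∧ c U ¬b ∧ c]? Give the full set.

{n2}

States satisfying ¬b ∧ c: {n2}.
States satisfying E[¬b ∧ c U ¬b ∧ c]: {n2}.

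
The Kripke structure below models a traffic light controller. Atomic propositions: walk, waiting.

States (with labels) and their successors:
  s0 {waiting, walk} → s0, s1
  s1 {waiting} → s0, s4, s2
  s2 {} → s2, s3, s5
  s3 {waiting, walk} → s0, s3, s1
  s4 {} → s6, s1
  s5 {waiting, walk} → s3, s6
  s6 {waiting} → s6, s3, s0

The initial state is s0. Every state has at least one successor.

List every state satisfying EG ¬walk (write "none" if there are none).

{s1, s2, s4, s6}

States satisfying ¬walk: {s1, s2, s4, s6}.
States satisfying EG ¬walk: {s1, s2, s4, s6}.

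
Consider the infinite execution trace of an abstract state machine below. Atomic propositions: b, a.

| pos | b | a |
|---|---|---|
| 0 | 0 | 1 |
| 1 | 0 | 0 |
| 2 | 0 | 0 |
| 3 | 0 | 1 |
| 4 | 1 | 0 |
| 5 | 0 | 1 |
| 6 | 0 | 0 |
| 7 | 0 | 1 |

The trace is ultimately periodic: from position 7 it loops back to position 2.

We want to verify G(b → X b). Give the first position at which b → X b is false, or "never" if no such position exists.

4

Check b → X b at each position in order: 0 ✓, 1 ✓, 2 ✓, 3 ✓.
At position 4 the labels are {b} and the next position 5 has {a}, so b → X b is false there. This is the first violation.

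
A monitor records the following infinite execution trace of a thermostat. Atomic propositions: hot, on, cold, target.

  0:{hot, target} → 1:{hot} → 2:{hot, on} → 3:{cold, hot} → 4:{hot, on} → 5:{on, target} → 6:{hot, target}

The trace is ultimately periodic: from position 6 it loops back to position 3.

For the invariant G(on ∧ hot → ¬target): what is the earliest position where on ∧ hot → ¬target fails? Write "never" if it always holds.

never

on ∧ hot → ¬target holds at every position 0..6, and those are all the positions the trace ever visits, so the invariant G(on ∧ hot → ¬target) is never violated.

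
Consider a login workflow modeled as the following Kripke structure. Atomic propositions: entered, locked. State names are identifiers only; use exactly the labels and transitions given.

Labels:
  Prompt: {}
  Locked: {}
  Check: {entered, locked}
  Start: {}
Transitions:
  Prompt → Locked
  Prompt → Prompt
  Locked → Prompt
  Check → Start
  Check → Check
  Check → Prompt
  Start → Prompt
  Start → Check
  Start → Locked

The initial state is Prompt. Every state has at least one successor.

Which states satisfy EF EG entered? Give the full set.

{Check, Start}

States satisfying EG entered: {Check}.
States satisfying EF EG entered: {Check, Start}.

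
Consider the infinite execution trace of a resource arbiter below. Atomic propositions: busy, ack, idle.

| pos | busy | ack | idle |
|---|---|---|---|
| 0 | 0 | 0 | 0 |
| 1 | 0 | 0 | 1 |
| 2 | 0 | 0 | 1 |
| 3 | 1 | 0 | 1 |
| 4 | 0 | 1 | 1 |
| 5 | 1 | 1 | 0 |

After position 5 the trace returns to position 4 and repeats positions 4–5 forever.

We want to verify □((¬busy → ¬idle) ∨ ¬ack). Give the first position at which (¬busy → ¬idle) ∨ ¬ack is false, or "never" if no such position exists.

Check (¬busy → ¬idle) ∨ ¬ack at each position in order: 0 ✓, 1 ✓, 2 ✓, 3 ✓.
At position 4 the labels are {ack, idle}, so (¬busy → ¬idle) ∨ ¬ack is false there. This is the first violation.

4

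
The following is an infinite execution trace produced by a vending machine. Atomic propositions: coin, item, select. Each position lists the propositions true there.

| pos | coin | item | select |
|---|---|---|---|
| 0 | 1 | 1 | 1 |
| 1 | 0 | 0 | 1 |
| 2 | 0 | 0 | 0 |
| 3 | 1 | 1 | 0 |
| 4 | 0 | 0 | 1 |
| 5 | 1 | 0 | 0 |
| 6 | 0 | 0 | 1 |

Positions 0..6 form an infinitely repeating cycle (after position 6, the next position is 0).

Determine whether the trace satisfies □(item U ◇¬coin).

item U ◇¬coin holds at every position 0..6, and those are all positions ever visited, so □(item U ◇¬coin) holds.

Holds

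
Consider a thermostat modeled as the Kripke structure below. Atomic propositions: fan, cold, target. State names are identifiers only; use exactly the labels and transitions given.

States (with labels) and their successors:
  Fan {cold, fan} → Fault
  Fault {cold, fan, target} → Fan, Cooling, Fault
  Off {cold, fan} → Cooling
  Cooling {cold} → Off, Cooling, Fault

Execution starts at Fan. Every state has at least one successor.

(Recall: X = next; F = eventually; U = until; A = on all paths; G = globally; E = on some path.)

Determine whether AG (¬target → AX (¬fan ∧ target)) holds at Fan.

States satisfying ¬target → AX (¬fan ∧ target): {Fault}.
States satisfying AG (¬target → AX (¬fan ∧ target)): ∅.
Cooling is reachable from Fan and violates ¬target → AX (¬fan ∧ target), so AG fails at Fan.
Fan ∉ Sat(AG (¬target → AX (¬fan ∧ target))).

Violated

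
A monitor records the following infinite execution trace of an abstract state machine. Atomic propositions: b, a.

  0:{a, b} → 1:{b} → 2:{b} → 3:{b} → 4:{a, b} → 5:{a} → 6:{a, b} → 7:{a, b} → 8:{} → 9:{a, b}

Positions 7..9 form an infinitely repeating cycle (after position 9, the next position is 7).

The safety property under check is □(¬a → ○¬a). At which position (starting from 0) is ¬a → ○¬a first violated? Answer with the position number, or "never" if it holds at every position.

Check ¬a → ○¬a at each position in order: 0 ✓, 1 ✓, 2 ✓.
At position 3 the labels are {b} and the next position 4 has {a, b}, so ¬a → ○¬a is false there. This is the first violation.

3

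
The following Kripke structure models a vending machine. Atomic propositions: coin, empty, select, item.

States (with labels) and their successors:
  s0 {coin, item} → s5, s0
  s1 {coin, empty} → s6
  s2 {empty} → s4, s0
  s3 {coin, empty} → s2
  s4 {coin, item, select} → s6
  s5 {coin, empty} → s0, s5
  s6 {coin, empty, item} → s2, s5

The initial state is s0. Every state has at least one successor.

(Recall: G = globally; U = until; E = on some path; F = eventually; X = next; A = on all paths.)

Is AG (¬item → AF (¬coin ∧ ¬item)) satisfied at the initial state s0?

States satisfying ¬item → AF (¬coin ∧ ¬item): {s0, s2, s3, s4, s6}.
States satisfying AG (¬item → AF (¬coin ∧ ¬item)): ∅.
s5 is reachable from s0 and violates ¬item → AF (¬coin ∧ ¬item), so AG fails at s0.
s0 ∉ Sat(AG (¬item → AF (¬coin ∧ ¬item))).

No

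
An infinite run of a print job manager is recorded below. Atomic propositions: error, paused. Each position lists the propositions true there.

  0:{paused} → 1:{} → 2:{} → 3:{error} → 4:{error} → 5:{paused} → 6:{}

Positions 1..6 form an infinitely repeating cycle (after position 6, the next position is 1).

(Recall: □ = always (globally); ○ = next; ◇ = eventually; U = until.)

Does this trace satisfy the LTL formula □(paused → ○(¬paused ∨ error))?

Yes

paused → ○(¬paused ∨ error) holds at every position 0..6, and those are all positions ever visited, so □(paused → ○(¬paused ∨ error)) holds.
Positions where paused holds: 0, 5.
Check ○(¬paused ∨ error) at each: 0→ok, 5→ok.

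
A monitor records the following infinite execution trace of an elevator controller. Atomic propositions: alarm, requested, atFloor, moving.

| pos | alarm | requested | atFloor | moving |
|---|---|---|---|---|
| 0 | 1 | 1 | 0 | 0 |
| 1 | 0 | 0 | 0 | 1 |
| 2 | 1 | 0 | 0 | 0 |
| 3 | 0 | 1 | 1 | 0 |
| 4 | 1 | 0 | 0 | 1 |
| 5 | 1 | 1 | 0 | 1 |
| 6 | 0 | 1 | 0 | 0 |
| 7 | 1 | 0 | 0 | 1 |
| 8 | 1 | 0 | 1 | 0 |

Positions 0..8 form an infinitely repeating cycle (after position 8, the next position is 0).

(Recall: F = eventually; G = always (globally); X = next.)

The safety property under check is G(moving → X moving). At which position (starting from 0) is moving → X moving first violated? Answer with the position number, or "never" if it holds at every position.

Check moving → X moving at each position in order: 0 ✓.
At position 1 the labels are {moving} and the next position 2 has {alarm}, so moving → X moving is false there. This is the first violation.

1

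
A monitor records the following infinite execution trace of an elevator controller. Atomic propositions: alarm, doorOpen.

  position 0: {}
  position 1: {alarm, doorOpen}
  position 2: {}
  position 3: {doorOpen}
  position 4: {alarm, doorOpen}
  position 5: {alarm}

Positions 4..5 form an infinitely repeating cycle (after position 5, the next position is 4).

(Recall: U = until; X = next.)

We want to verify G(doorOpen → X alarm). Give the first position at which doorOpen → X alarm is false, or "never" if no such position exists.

Check doorOpen → X alarm at each position in order: 0 ✓.
At position 1 the labels are {alarm, doorOpen} and the next position 2 has {}, so doorOpen → X alarm is false there. This is the first violation.

1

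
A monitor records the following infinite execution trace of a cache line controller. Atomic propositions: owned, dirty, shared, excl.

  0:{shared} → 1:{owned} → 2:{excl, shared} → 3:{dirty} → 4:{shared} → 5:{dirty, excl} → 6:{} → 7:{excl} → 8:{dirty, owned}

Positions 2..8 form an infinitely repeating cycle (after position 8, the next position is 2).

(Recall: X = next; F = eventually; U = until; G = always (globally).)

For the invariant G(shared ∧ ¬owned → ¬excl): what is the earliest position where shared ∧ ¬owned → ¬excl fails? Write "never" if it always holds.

Check shared ∧ ¬owned → ¬excl at each position in order: 0 ✓, 1 ✓.
At position 2 the labels are {excl, shared}, so shared ∧ ¬owned → ¬excl is false there. This is the first violation.

2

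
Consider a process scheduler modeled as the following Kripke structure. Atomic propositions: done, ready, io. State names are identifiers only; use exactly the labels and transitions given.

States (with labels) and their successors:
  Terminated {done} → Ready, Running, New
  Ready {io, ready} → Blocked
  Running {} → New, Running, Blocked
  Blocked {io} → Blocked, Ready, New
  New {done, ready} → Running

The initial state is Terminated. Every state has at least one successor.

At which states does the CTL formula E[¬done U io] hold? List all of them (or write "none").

{Ready, Running, Blocked}

States satisfying ¬done: {Ready, Running, Blocked}.
States satisfying io: {Ready, Blocked}.
States satisfying E[¬done U io]: {Ready, Running, Blocked}.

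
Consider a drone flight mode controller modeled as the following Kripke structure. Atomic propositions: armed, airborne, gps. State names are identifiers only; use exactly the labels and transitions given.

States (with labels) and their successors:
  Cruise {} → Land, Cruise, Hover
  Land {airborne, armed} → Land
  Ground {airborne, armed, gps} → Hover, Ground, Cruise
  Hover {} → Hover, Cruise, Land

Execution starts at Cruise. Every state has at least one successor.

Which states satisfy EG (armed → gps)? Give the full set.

{Cruise, Ground, Hover}

States satisfying armed → gps: {Cruise, Ground, Hover}.
States satisfying EG (armed → gps): {Cruise, Ground, Hover}.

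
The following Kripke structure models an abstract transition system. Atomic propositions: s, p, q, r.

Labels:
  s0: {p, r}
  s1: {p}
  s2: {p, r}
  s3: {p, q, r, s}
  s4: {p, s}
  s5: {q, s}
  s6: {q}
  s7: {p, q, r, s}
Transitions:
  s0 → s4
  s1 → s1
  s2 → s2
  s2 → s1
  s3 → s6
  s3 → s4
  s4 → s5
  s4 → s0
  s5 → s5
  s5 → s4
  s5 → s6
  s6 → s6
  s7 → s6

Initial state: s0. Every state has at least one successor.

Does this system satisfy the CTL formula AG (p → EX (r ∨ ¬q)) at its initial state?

States satisfying p → EX (r ∨ ¬q): {s0, s1, s2, s3, s4, s5, s6}.
States satisfying AG (p → EX (r ∨ ¬q)): {s0, s1, s2, s3, s4, s5, s6}.
Every state reachable from s0 satisfies p → EX (r ∨ ¬q).
s0 ∈ Sat(AG (p → EX (r ∨ ¬q))).

Satisfied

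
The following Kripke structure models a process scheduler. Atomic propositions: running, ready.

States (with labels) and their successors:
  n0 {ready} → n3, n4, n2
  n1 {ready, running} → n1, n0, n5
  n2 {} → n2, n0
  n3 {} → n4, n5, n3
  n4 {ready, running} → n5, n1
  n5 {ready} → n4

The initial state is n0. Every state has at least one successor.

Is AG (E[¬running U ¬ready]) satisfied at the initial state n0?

States satisfying E[¬running U ¬ready]: {n0, n2, n3}.
States satisfying AG (E[¬running U ¬ready]): ∅.
n1 is reachable from n0 and violates E[¬running U ¬ready], so AG fails at n0.
n0 ∉ Sat(AG (E[¬running U ¬ready])).

Does not hold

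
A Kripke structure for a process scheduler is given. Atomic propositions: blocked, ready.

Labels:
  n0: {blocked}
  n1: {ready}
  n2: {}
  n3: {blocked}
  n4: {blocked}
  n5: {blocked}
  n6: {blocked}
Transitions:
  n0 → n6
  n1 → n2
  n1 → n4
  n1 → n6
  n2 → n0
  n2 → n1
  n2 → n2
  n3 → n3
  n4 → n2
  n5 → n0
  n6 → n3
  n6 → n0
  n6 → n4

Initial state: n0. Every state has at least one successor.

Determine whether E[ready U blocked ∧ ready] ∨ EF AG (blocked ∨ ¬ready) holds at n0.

Holds

States satisfying ready: {n1}.
States satisfying blocked ∧ ready: ∅.
States satisfying E[ready U blocked ∧ ready]: ∅.
States satisfying AG (blocked ∨ ¬ready): {n3}.
States satisfying EF AG (blocked ∨ ¬ready): {n0, n1, n2, n3, n4, n5, n6}.
States satisfying E[ready U blocked ∧ ready] ∨ EF AG (blocked ∨ ¬ready): {n0, n1, n2, n3, n4, n5, n6}.
n0 ∈ Sat(E[ready U blocked ∧ ready] ∨ EF AG (blocked ∨ ¬ready)).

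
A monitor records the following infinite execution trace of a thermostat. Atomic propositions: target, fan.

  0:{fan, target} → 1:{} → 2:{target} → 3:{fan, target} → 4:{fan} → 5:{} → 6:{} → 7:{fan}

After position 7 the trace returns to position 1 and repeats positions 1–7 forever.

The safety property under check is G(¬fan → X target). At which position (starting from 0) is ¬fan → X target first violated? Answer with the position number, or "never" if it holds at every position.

5

Check ¬fan → X target at each position in order: 0 ✓, 1 ✓, 2 ✓, 3 ✓, 4 ✓.
At position 5 the labels are {} and the next position 6 has {}, so ¬fan → X target is false there. This is the first violation.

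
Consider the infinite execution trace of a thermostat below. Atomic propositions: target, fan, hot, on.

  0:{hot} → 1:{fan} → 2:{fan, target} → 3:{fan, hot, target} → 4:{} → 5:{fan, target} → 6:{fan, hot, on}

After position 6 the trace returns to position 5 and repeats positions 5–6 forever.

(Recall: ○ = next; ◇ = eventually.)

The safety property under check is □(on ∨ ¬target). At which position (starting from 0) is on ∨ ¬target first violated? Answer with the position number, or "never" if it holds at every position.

2

Check on ∨ ¬target at each position in order: 0 ✓, 1 ✓.
At position 2 the labels are {fan, target}, so on ∨ ¬target is false there. This is the first violation.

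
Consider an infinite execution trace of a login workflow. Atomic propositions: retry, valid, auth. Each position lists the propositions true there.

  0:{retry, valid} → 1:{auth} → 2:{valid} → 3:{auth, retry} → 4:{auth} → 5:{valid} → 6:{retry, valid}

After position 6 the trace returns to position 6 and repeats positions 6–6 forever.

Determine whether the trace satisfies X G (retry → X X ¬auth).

The position after 0 is 1; G (retry → X X ¬auth) is true there.

Satisfied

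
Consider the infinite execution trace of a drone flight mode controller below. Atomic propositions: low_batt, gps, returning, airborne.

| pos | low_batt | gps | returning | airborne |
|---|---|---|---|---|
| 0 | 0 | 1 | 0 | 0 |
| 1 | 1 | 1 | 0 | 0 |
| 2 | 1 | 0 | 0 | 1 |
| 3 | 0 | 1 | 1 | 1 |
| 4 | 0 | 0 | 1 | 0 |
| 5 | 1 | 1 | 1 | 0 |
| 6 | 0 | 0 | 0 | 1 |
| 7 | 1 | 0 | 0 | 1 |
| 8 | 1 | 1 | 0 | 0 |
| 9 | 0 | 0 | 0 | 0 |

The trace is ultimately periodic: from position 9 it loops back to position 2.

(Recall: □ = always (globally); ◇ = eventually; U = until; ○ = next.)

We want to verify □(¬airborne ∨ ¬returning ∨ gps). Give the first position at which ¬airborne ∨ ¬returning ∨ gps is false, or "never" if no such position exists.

¬airborne ∨ ¬returning ∨ gps holds at every position 0..9, and those are all the positions the trace ever visits, so the invariant □(¬airborne ∨ ¬returning ∨ gps) is never violated.

never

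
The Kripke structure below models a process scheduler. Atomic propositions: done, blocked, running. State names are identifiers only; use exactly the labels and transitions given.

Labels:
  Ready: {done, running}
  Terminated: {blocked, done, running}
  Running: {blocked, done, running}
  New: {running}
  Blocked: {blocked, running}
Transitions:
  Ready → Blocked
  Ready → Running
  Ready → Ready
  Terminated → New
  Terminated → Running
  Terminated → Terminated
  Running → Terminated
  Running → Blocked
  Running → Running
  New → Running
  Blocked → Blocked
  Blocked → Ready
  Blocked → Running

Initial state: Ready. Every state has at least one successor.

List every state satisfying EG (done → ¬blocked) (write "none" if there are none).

{Ready, Blocked}

States satisfying done → ¬blocked: {Ready, New, Blocked}.
States satisfying EG (done → ¬blocked): {Ready, Blocked}.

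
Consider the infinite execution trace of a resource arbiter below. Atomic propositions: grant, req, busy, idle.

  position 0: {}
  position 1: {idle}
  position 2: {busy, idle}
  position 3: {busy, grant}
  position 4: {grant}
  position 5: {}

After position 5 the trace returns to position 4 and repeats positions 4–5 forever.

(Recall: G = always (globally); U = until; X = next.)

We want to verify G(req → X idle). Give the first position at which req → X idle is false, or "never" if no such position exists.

req → X idle holds at every position 0..5, and those are all the positions the trace ever visits, so the invariant G(req → X idle) is never violated.

never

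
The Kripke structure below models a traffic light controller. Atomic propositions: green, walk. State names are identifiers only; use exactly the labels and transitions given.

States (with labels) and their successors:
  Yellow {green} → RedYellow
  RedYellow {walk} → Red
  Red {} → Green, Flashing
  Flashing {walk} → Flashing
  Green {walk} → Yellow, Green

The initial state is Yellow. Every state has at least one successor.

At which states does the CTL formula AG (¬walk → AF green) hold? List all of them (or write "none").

{Flashing}

States satisfying ¬walk → AF green: {Yellow, RedYellow, Flashing, Green}.
States satisfying AG (¬walk → AF green): {Flashing}.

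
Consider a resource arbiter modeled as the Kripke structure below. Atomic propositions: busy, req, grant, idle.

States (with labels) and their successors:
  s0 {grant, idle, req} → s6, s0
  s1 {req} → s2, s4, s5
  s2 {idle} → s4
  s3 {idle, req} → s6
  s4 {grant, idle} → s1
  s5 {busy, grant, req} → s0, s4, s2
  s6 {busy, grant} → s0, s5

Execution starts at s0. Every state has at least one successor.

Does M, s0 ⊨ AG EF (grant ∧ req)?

Satisfied

States satisfying EF (grant ∧ req): {s0, s1, s2, s3, s4, s5, s6}.
States satisfying AG EF (grant ∧ req): {s0, s1, s2, s3, s4, s5, s6}.
Every state reachable from s0 satisfies EF (grant ∧ req).
s0 ∈ Sat(AG EF (grant ∧ req)).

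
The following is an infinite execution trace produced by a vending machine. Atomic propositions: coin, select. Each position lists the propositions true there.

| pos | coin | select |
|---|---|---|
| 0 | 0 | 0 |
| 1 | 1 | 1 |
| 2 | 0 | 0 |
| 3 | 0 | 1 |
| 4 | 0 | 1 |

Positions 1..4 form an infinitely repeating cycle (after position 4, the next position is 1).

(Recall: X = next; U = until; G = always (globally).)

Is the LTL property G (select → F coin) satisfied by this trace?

select → F coin holds at every position 0..4, and those are all positions ever visited, so G (select → F coin) holds.
Positions where select holds: 1, 3, 4.
Check F coin at each: 1→ok, 3→ok, 4→ok.

Satisfied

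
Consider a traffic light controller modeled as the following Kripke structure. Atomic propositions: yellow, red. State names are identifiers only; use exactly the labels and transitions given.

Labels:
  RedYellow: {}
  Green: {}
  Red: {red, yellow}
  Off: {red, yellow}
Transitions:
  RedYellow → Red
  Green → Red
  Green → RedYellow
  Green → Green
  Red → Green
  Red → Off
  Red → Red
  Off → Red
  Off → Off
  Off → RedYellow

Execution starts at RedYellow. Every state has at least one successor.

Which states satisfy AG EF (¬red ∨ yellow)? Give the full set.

{RedYellow, Green, Red, Off}

States satisfying EF (¬red ∨ yellow): {RedYellow, Green, Red, Off}.
States satisfying AG EF (¬red ∨ yellow): {RedYellow, Green, Red, Off}.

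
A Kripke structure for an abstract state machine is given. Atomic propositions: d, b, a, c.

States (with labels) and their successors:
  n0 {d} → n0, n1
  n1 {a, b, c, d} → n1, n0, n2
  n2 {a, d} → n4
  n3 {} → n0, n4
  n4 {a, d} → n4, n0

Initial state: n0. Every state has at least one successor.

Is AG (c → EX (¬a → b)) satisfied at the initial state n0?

Satisfied

States satisfying c → EX (¬a → b): {n0, n1, n2, n3, n4}.
States satisfying AG (c → EX (¬a → b)): {n0, n1, n2, n3, n4}.
Every state reachable from n0 satisfies c → EX (¬a → b).
n0 ∈ Sat(AG (c → EX (¬a → b))).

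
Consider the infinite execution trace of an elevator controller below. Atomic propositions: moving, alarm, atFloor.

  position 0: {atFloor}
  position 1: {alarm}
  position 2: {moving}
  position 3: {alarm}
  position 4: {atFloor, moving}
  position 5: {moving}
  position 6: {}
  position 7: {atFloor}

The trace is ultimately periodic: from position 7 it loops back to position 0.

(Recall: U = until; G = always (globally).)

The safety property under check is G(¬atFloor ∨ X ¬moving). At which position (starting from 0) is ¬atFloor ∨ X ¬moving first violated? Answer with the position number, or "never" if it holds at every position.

4

Check ¬atFloor ∨ X ¬moving at each position in order: 0 ✓, 1 ✓, 2 ✓, 3 ✓.
At position 4 the labels are {atFloor, moving} and the next position 5 has {moving}, so ¬atFloor ∨ X ¬moving is false there. This is the first violation.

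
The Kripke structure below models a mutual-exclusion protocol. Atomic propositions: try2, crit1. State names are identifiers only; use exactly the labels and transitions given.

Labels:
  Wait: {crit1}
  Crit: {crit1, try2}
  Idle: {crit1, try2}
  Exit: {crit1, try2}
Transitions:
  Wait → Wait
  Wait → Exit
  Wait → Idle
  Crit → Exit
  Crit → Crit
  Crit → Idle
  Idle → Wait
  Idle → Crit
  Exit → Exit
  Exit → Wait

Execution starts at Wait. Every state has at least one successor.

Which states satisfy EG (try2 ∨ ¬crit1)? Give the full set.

States satisfying try2 ∨ ¬crit1: {Crit, Idle, Exit}.
States satisfying EG (try2 ∨ ¬crit1): {Crit, Idle, Exit}.

{Crit, Idle, Exit}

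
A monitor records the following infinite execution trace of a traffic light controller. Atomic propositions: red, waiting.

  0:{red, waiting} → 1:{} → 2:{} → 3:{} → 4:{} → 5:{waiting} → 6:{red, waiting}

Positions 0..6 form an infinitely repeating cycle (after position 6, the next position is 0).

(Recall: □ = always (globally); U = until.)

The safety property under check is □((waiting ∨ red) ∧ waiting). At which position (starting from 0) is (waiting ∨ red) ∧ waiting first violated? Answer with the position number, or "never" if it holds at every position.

Check (waiting ∨ red) ∧ waiting at each position in order: 0 ✓.
At position 1 the labels are {}, so (waiting ∨ red) ∧ waiting is false there. This is the first violation.

1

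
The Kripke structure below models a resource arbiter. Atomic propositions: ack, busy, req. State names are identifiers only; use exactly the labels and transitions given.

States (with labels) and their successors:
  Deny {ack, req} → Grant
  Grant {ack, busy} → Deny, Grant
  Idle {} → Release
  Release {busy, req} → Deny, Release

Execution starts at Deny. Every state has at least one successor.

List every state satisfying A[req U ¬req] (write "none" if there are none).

States satisfying req: {Deny, Release}.
States satisfying ¬req: {Grant, Idle}.
States satisfying A[req U ¬req]: {Deny, Grant, Idle}.

{Deny, Grant, Idle}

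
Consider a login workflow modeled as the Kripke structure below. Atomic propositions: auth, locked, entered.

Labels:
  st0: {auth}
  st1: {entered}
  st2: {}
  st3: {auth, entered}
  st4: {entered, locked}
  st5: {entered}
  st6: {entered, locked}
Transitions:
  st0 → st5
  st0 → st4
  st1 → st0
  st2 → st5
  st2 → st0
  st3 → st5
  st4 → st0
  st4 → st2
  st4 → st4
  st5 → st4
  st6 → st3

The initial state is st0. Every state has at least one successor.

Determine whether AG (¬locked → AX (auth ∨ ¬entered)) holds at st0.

Does not hold

States satisfying ¬locked → AX (auth ∨ ¬entered): {st1, st4, st6}.
States satisfying AG (¬locked → AX (auth ∨ ¬entered)): ∅.
st0 is reachable from st0 and violates ¬locked → AX (auth ∨ ¬entered), so AG fails at st0.
st0 ∉ Sat(AG (¬locked → AX (auth ∨ ¬entered))).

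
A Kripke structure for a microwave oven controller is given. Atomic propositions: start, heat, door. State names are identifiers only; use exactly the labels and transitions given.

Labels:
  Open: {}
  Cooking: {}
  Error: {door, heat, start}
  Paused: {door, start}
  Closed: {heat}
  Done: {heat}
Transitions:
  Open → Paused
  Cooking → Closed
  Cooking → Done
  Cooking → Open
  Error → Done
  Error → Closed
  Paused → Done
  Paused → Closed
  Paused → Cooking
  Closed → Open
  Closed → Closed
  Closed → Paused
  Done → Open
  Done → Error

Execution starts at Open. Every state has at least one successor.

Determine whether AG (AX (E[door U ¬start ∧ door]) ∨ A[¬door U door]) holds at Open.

Does not hold

States satisfying AX (E[door U ¬start ∧ door]) ∨ A[¬door U door]: {Open, Error, Paused, Done}.
States satisfying AG (AX (E[door U ¬start ∧ door]) ∨ A[¬door U door]): ∅.
Closed is reachable from Open and violates AX (E[door U ¬start ∧ door]) ∨ A[¬door U door], so AG fails at Open.
Open ∉ Sat(AG (AX (E[door U ¬start ∧ door]) ∨ A[¬door U door])).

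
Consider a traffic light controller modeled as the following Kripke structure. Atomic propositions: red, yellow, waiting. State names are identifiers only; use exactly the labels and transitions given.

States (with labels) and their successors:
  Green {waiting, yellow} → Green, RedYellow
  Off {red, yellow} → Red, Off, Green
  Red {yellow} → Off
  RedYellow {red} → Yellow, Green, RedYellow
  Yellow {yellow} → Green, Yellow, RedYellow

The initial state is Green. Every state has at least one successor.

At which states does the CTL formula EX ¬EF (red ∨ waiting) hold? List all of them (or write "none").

none

States satisfying ¬EF (red ∨ waiting): ∅.
States satisfying EX ¬EF (red ∨ waiting): ∅.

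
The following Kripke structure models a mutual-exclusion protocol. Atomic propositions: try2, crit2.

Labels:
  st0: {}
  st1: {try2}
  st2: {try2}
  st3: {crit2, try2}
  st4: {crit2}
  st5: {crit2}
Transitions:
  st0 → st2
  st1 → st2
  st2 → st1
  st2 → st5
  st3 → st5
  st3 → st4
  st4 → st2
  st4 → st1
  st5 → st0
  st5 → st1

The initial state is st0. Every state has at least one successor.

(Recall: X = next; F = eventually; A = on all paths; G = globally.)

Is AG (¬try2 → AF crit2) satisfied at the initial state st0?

Violated

States satisfying ¬try2 → AF crit2: {st1, st2, st3, st4, st5}.
States satisfying AG (¬try2 → AF crit2): ∅.
st0 is reachable from st0 and violates ¬try2 → AF crit2, so AG fails at st0.
st0 ∉ Sat(AG (¬try2 → AF crit2)).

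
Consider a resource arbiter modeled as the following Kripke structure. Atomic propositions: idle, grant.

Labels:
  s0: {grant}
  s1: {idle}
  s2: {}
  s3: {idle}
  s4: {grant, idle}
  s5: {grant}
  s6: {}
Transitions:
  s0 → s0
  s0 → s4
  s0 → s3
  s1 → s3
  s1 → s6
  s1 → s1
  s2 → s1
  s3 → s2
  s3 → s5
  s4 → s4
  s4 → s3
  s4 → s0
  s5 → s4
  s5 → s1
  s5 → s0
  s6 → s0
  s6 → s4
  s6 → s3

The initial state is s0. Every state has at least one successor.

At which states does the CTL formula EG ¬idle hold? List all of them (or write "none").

{s0, s5, s6}

States satisfying ¬idle: {s0, s2, s5, s6}.
States satisfying EG ¬idle: {s0, s5, s6}.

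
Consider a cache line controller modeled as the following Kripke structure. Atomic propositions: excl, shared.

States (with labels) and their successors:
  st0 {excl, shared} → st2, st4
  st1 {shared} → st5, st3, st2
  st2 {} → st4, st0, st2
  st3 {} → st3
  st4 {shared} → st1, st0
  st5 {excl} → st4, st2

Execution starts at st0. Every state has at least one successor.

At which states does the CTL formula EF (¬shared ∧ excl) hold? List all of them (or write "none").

States satisfying ¬shared ∧ excl: {st5}.
States satisfying EF (¬shared ∧ excl): {st0, st1, st2, st4, st5}.

{st0, st1, st2, st4, st5}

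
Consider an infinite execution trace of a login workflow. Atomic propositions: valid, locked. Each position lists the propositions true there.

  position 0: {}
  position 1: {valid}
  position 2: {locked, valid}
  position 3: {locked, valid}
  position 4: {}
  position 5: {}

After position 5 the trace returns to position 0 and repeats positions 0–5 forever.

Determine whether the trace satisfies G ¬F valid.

No

¬F valid must hold at every position from 0 onward. It fails at position 0, so G ¬F valid is false.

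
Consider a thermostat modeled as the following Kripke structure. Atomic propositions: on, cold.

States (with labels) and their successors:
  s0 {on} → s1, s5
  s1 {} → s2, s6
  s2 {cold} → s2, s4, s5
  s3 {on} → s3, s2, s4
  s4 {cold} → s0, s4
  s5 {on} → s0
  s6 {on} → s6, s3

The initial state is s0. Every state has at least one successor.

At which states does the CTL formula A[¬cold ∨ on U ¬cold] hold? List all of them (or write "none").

{s0, s1, s3, s5, s6}

States satisfying ¬cold ∨ on: {s0, s1, s3, s5, s6}.
States satisfying ¬cold: {s0, s1, s3, s5, s6}.
States satisfying A[¬cold ∨ on U ¬cold]: {s0, s1, s3, s5, s6}.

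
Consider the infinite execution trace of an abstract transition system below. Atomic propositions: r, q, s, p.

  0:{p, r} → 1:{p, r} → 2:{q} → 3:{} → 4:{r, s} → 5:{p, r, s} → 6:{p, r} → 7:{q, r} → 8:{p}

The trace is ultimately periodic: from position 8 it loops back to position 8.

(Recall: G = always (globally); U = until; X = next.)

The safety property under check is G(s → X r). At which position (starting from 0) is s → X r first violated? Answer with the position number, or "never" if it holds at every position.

s → X r holds at every position 0..8, and those are all the positions the trace ever visits, so the invariant G(s → X r) is never violated.

never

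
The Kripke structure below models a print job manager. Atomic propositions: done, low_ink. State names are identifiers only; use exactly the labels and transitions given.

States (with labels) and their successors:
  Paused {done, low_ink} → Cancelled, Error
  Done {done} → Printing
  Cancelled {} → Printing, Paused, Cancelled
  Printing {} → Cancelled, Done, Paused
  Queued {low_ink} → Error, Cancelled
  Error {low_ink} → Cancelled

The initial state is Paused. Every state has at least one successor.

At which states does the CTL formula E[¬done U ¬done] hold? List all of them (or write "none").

States satisfying ¬done: {Cancelled, Printing, Queued, Error}.
States satisfying E[¬done U ¬done]: {Cancelled, Printing, Queued, Error}.

{Cancelled, Printing, Queued, Error}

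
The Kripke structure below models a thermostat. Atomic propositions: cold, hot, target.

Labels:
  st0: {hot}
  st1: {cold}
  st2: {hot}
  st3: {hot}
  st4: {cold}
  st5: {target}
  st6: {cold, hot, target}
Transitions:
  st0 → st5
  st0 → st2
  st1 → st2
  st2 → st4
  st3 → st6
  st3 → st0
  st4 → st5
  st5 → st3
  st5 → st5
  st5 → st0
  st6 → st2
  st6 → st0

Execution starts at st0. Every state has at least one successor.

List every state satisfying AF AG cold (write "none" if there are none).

States satisfying AG cold: ∅.
States satisfying AF AG cold: ∅.

none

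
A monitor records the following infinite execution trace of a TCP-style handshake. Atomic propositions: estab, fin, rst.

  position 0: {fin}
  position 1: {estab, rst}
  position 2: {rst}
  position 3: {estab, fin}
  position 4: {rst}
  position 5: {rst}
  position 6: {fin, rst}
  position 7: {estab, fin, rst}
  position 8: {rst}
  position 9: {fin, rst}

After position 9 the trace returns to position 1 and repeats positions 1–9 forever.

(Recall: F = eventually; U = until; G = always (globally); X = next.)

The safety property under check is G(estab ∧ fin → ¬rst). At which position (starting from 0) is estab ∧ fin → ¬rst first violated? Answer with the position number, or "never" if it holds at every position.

7

Check estab ∧ fin → ¬rst at each position in order: 0 ✓, 1 ✓, 2 ✓, 3 ✓, 4 ✓, 5 ✓, 6 ✓.
At position 7 the labels are {estab, fin, rst}, so estab ∧ fin → ¬rst is false there. This is the first violation.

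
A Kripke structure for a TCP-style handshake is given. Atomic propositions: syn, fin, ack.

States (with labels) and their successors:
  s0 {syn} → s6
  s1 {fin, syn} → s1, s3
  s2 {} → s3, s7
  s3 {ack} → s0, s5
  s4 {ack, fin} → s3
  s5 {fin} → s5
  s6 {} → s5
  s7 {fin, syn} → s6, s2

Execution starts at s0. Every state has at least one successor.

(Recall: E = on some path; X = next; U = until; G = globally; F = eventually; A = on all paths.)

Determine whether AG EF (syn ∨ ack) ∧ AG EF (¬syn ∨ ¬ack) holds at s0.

States satisfying EF (syn ∨ ack): {s0, s1, s2, s3, s4, s7}.
States satisfying AG EF (syn ∨ ack): ∅.
States satisfying EF (¬syn ∨ ¬ack): {s0, s1, s2, s3, s4, s5, s6, s7}.
States satisfying AG EF (¬syn ∨ ¬ack): {s0, s1, s2, s3, s4, s5, s6, s7}.
States satisfying AG EF (syn ∨ ack) ∧ AG EF (¬syn ∨ ¬ack): ∅.
s0 ∉ Sat(AG EF (syn ∨ ack) ∧ AG EF (¬syn ∨ ¬ack)).

No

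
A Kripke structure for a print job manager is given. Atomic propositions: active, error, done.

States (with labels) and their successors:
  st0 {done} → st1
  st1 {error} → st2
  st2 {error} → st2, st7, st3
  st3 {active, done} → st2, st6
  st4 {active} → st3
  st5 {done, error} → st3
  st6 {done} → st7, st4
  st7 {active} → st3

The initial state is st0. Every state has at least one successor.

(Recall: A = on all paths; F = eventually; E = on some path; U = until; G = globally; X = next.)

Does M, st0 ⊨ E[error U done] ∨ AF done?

States satisfying error: {st1, st2, st5}.
States satisfying done: {st0, st3, st5, st6}.
States satisfying E[error U done]: {st0, st1, st2, st3, st5, st6}.
States satisfying AF done: {st0, st3, st4, st5, st6, st7}.
States satisfying E[error U done] ∨ AF done: {st0, st1, st2, st3, st4, st5, st6, st7}.
st0 ∈ Sat(E[error U done] ∨ AF done).

Yes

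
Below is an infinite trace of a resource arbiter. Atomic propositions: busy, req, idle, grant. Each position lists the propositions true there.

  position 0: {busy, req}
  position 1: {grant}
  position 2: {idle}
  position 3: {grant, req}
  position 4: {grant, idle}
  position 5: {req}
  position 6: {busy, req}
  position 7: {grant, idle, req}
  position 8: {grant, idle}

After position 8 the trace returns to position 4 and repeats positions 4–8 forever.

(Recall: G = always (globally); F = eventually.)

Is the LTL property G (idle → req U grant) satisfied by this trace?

idle → req U grant must hold at every position from 0 onward. It fails at position 2, so G (idle → req U grant) is false.
Positions where idle holds: 2, 4, 7, 8.
Check req U grant at each: 2→fails, 4→ok, 7→ok, 8→ok.

No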